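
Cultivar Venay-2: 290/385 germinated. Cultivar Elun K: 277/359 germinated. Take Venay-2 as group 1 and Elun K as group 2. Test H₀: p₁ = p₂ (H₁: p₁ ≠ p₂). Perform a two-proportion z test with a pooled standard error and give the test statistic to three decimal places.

p̂₁ = 290/385 = 0.75325, p̂₂ = 277/359 = 0.77159.
Pooled p̂ = (290+277)/(385+359) = 567/744 = 0.76210.
SE = √(0.181305 × 0.00538292) = 0.03124.
z = (0.75325 − 0.77159)/0.03124 = -0.01834/0.03124 = -0.587.
Two-sided p-value ≈ 2·Φ(−0.587) = 0.5571.

z = -0.587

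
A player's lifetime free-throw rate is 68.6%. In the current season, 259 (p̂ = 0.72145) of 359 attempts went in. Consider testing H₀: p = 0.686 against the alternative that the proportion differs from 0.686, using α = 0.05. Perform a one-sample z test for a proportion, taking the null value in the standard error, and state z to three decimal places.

z = 1.447

p̂ = 259/359 = 0.72145.
Standard error under H₀: √(0.686×0.314/359) = 0.02450.
z = (0.72145 − 0.686)/0.02450 = 0.03545/0.02450 = 1.447.
p-value = 2·P(Z > 1.447) ≈ 0.1479, so at α = 0.05 we fail to reject H₀.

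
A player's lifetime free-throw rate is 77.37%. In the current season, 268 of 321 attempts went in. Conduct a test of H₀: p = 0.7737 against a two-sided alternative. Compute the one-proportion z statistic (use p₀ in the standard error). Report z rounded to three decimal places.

p̂ = 268/321 = 0.834891.
SE = √(p₀(1−p₀)/n) = √(0.17509/321) = 0.023355.
z = (0.834891 − 0.7737)/0.023355 = 0.061191/0.023355 = 2.620.

z = 2.620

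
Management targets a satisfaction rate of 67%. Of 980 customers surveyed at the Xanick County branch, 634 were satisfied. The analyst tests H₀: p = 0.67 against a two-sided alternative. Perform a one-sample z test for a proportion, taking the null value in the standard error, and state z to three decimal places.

p̂ = 634/980 ≈ 0.64694.
Under H₀, SE = √(0.67·0.33/980) = √(0.000225612) = 0.01502.
z = (0.64694 − 0.67)/0.01502 = -0.02306/0.01502 = -1.535.
p-value = 2·P(Z > 1.535) ≈ 0.1247.

z = -1.535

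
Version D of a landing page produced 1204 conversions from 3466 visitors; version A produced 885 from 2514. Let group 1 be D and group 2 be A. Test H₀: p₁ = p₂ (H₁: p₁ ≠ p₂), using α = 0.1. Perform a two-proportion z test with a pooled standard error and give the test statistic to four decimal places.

p̂₁ = 1204/3466 = 0.3473745, p̂₂ = 885/2514 = 0.3520286.
Pooled p̂ = (1204+885)/(3466+2514) = 2089/5980 = 0.3493311.
SE = √(p̂(1−p̂)(1/n₁+1/n₂)) = √(0.3493311·0.6506689·0.000686289) = √(0.000155993) = 0.0124897.
z = (0.3473745 − 0.3520286)/0.0124897 = -0.0046541/0.0124897 = -0.3726.
Two-sided p-value ≈ 2·Φ(−0.373) = 0.7094. With α = 0.1, fail to reject H₀.

z = -0.3726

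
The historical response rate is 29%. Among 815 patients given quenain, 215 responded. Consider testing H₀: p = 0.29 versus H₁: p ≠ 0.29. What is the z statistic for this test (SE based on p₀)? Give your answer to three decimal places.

p̂ = 215/815 = 0.263804.
Under H₀, SE = √(0.29·0.71/815) = √(0.000252638) = 0.015895.
z = (0.263804 − 0.29)/0.015895 = -0.026196/0.015895 = -1.648.
Two-sided p-value ≈ 2·Φ(−1.648) = 0.0993.

z = -1.648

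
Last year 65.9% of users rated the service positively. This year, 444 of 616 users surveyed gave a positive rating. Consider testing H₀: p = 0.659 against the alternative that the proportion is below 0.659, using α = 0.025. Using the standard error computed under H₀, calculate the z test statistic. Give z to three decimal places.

z = 3.235

p̂ = 444/616 = 0.72078.
Under H₀, SE = √(0.659·0.341/616) = √(0.000364804) = 0.01910.
z = (0.72078 − 0.659)/0.01910 = 0.06178/0.01910 = 3.235.
p-value = P(Z < 3.235) ≈ 0.9994. With α = 0.025, fail to reject H₀.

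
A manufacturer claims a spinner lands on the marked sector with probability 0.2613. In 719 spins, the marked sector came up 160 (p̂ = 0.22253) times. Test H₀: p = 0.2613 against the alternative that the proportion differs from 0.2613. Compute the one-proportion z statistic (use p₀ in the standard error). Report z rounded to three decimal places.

p̂ = 160/719 = 0.222531.
Under H₀, SE = √(0.2613·0.7387/719) = √(0.000268459) = 0.016385.
z = (0.222531 − 0.2613)/0.016385 = -0.038769/0.016385 = -2.366.
Two-sided p-value ≈ 2·Φ(−2.366) = 0.0180.

z = -2.366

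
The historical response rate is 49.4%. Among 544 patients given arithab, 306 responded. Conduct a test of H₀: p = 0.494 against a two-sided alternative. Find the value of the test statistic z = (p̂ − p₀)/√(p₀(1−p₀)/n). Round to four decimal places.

p̂ = 306/544 ≈ 0.562500.
SE = √(p₀(1−p₀)/n) = √(0.24996/544) = 0.021436.
z = (0.562500 − 0.494)/0.021436 = 0.068500/0.021436 = 3.1956.
Two-sided p-value ≈ 2·Φ(−3.196) = 0.0014.

z = 3.1956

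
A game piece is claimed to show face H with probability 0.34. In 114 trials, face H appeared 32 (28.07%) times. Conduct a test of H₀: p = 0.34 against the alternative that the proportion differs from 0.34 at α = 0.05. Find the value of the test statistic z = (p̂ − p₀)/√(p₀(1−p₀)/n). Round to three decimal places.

z = -1.337

p̂ = 32/114 = 0.280702.
SE = √(p₀(1−p₀)/n) = √(0.2244/114) = 0.044367.
z = (0.280702 − 0.34)/0.044367 = -0.059298/0.044367 = -1.337.
p-value = 2·P(Z > 1.337) ≈ 0.1814; since p > α = 0.05, fail to reject H₀.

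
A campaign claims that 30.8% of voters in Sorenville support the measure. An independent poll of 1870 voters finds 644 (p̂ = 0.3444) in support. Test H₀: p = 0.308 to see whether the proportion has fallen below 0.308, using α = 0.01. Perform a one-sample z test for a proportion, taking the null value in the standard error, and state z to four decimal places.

z = 3.4081

p̂ = 644/1870 = 0.344385.
Standard error under H₀: √(0.308×0.692/1870) = 0.010676.
z = (0.344385 − 0.308)/0.010676 = 0.036385/0.010676 = 3.4081.
p-value = P(Z < 3.408) ≈ 0.9997. With α = 0.01, fail to reject H₀.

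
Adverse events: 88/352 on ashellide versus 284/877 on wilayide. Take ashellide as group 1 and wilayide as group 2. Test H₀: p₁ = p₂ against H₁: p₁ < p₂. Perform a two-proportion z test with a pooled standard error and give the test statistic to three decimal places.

p̂₁ = 88/352 = 0.25000, p̂₂ = 284/877 = 0.32383.
Pooled p̂ = (88+284)/(352+877) = 372/1229 = 0.30269.
SE = √(0.211067 × 0.00398116) = 0.02899.
z = (0.25000 − 0.32383)/0.02899 = -0.07383/0.02899 = -2.547.
p-value = P(Z < -2.547) ≈ 0.0054.

z = -2.547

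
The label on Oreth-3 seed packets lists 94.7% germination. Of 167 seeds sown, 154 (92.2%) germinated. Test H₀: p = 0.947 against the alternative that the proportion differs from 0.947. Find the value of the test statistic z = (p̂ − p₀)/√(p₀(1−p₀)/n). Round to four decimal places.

z = -1.4331

p̂ = 154/167 ≈ 0.922156.
Under H₀, SE = √(0.947·0.053/167) = √(0.000300545) = 0.017336.
z = (0.922156 − 0.947)/0.017336 = -0.024844/0.017336 = -1.4331.
p-value = 2·P(Z > 1.433) ≈ 0.1518.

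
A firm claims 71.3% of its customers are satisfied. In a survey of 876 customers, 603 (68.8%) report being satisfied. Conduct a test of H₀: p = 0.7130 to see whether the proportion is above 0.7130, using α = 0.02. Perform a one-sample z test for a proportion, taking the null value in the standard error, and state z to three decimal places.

z = -1.612

p̂ = 603/876 ≈ 0.688356.
Standard error under H₀: √(0.713×0.287/876) = 0.015284.
z = (0.688356 − 0.713)/0.015284 = -0.024644/0.015284 = -1.612.
p-value = P(Z > -1.612) ≈ 0.9466. With α = 0.02, fail to reject H₀.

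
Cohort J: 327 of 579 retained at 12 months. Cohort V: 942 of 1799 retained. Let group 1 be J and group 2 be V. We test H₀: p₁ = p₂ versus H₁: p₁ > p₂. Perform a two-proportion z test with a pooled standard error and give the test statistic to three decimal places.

z = 1.726

p̂₁ = 327/579 = 0.56477, p̂₂ = 942/1799 = 0.52362.
Pooled p̂ = (327+942)/(579+1799) = 1269/2378 = 0.53364.
SE = √(p̂(1−p̂)(1/n₁+1/n₂)) = √(0.53364·0.46636·0.00228298) = √(0.000568161) = 0.02384.
z = (0.56477 − 0.52362)/0.02384 = 0.04115/0.02384 = 1.726.
p-value = P(Z > 1.726) ≈ 0.0422.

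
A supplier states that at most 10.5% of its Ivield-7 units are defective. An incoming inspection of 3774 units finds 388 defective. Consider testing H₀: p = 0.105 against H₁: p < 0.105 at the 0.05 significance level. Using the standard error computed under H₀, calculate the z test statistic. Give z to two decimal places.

z = -0.44

p̂ = 388/3774 ≈ 0.1028.
SE = √(p₀(1−p₀)/n) = √(0.093975/3774) = 0.0050.
z = (0.1028 − 0.105)/0.0050 = -0.0022/0.0050 = -0.44.
p-value = P(Z < -0.439) ≈ 0.3303. With α = 0.05, fail to reject H₀.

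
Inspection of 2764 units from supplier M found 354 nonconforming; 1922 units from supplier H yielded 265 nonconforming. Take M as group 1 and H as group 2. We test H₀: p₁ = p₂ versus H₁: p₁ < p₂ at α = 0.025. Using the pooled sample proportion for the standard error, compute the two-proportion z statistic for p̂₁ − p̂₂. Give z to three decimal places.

z = -0.975

p̂₁ = 354/2764 ≈ 0.128075, p̂₂ = 265/1922 ≈ 0.137877.
Pooled p̂ = (354+265)/(2764+1922) = 619/4686 = 0.132096.
SE = √(0.114646 × 0.000882086) = 0.010056.
z = (0.128075 − 0.137877)/0.010056 = -0.009802/0.010056 = -0.975.
p-value = P(Z < -0.975) ≈ 0.1649. With α = 0.025, fail to reject H₀.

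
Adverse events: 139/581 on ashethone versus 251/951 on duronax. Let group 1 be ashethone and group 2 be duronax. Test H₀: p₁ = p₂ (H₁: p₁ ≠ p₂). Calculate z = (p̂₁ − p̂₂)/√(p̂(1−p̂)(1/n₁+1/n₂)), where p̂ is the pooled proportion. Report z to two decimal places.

z = -1.08

p̂₁ = 139/581 ≈ 0.2392, p̂₂ = 251/951 ≈ 0.2639.
Pooled p̂ = (139+251)/(581+951) = 390/1532 = 0.2546.
SE = √(p̂(1−p̂)(1/n₁+1/n₂)) = √(0.2546·0.7454·0.0027727) = √(0.000526157) = 0.0229.
z = (0.2392 − 0.2639)/0.0229 = -0.0247/0.0229 = -1.08.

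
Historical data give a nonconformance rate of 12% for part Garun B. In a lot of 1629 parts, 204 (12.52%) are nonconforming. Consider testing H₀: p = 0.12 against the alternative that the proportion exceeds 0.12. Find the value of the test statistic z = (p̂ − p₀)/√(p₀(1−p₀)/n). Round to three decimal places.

z = 0.650

p̂ = 204/1629 ≈ 0.12523.
Standard error under H₀: √(0.12×0.88/1629) = 0.00805.
z = (0.12523 − 0.12)/0.00805 = 0.00523/0.00805 = 0.650.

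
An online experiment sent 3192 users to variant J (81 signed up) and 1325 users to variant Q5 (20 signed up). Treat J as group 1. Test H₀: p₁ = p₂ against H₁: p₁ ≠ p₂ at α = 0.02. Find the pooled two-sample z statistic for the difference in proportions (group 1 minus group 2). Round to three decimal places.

z = 2.128

p̂₁ = 81/3192 ≈ 0.025376, p̂₂ = 20/1325 ≈ 0.015094.
Pooled p̂ = (81+20)/(3192+1325) = 101/4517 = 0.022360.
SE = √(0.02186 × 0.001068) = 0.004832.
z = (0.025376 − 0.015094)/0.004832 = 0.010282/0.004832 = 2.128.
Two-sided p-value ≈ 2·Φ(−2.128) = 0.0333; since p > α = 0.02, fail to reject H₀.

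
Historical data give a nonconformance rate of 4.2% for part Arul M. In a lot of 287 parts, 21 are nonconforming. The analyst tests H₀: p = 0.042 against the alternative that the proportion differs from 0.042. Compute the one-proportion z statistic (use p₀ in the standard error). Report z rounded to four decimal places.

p̂ = 21/287 ≈ 0.0731707.
Under H₀, SE = √(0.042·0.958/287) = √(0.000140195) = 0.0118404.
z = (0.0731707 − 0.042)/0.0118404 = 0.0311707/0.0118404 = 2.6326.

z = 2.6326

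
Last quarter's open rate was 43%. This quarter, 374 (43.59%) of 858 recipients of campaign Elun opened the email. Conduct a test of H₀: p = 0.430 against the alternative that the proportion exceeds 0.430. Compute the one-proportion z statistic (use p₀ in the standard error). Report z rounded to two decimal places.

z = 0.35

p̂ = 374/858 ≈ 0.4359.
SE = √(p₀(1−p₀)/n) = √(0.2451/858) = 0.0169.
z = (0.4359 − 0.43)/0.0169 = 0.0059/0.0169 = 0.35.
p-value = P(Z > 0.349) ≈ 0.3636.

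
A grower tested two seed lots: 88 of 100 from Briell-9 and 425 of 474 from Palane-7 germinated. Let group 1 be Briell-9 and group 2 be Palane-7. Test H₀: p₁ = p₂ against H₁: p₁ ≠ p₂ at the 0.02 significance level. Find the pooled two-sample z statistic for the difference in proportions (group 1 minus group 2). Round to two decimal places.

z = -0.49

p̂₁ = 88/100 = 0.8800, p̂₂ = 425/474 = 0.8966.
Pooled p̂ = (88+425)/(100+474) = 513/574 = 0.8937.
SE = √(p̂(1−p̂)(1/n₁+1/n₂)) = √(0.8937·0.1063·0.0121097) = √(0.00115016) = 0.0339.
z = (0.8800 − 0.8966)/0.0339 = -0.0166/0.0339 = -0.49.
Two-sided p-value ≈ 2·Φ(−0.490) = 0.6240, so at α = 0.02 we fail to reject H₀.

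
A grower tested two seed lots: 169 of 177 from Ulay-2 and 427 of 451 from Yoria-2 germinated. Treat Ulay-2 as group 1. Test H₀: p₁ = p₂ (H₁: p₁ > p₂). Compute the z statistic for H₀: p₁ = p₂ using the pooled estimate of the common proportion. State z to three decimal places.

z = 0.411

p̂₁ = 169/177 = 0.95480, p̂₂ = 427/451 = 0.94678.
Pooled p̂ = (169+427)/(177+451) = 596/628 = 0.94904.
SE = √(p̂(1−p̂)(1/n₁+1/n₂)) = √(0.94904·0.05096·0.00786701) = √(0.000380441) = 0.01950.
z = (0.95480 − 0.94678)/0.01950 = 0.00802/0.01950 = 0.411.
p-value = P(Z > 0.411) ≈ 0.3405.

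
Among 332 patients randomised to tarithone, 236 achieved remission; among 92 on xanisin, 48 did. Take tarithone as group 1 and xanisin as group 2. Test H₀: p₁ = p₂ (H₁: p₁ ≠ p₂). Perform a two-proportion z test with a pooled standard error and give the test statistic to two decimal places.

z = 3.41

p̂₁ = 236/332 = 0.7108, p̂₂ = 48/92 = 0.5217.
Pooled p̂ = (236+48)/(332+92) = 284/424 = 0.6698.
SE = √(p̂(1−p̂)(1/n₁+1/n₂)) = √(0.6698·0.3302·0.0138816) = √(0.00307011) = 0.0554.
z = (0.7108 − 0.5217)/0.0554 = 0.1891/0.0554 = 3.41.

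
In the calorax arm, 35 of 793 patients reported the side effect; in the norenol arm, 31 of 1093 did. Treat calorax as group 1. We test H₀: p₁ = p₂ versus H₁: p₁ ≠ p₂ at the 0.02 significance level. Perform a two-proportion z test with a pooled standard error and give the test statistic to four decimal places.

z = 1.8401

p̂₁ = 35/793 ≈ 0.0441362, p̂₂ = 31/1093 ≈ 0.0283623.
Pooled p̂ = (35+31)/(793+1093) = 66/1886 = 0.0349947.
SE = √(p̂(1−p̂)(1/n₁+1/n₂)) = √(0.0349947·0.9650053·0.00217595) = √(7.34819e-05) = 0.0085722.
z = (0.0441362 − 0.0283623)/0.0085722 = 0.0157739/0.0085722 = 1.8401.
Two-sided p-value ≈ 2·Φ(−1.840) = 0.0657. With α = 0.02, fail to reject H₀.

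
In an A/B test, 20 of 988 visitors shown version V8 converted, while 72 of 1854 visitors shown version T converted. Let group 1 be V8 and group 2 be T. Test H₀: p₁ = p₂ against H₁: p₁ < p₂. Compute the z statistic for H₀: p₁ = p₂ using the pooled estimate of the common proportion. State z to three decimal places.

p̂₁ = 20/988 = 0.02024, p̂₂ = 72/1854 = 0.03883.
Pooled p̂ = (20+72)/(988+1854) = 92/2842 = 0.03237.
SE = √(0.0313237 × 0.00155152) = 0.00697.
z = (0.02024 − 0.03883)/0.00697 = -0.01859/0.00697 = -2.667.

z = -2.667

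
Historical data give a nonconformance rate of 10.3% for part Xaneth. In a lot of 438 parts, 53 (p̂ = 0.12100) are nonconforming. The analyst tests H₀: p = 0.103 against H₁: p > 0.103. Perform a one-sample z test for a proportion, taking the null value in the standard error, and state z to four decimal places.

z = 1.2397

p̂ = 53/438 = 0.121005.
Under H₀, SE = √(0.103·0.897/438) = √(0.000210938) = 0.014524.
z = (0.121005 − 0.103)/0.014524 = 0.018005/0.014524 = 1.2397.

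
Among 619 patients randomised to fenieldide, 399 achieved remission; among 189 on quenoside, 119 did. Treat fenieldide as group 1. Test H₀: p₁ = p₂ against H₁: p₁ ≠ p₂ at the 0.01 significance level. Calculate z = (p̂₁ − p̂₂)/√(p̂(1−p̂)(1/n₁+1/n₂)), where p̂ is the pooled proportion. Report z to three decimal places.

p̂₁ = 399/619 ≈ 0.64459, p̂₂ = 119/189 ≈ 0.62963.
Pooled p̂ = (399+119)/(619+189) = 518/808 = 0.64109.
SE = √(p̂(1−p̂)(1/n₁+1/n₂)) = √(0.64109·0.35891·0.00690651) = √(0.00158915) = 0.03986.
z = (0.64459 − 0.62963)/0.03986 = 0.01496/0.03986 = 0.375.
Two-sided p-value ≈ 2·Φ(−0.375) = 0.7075; since p > α = 0.01, fail to reject H₀.

z = 0.375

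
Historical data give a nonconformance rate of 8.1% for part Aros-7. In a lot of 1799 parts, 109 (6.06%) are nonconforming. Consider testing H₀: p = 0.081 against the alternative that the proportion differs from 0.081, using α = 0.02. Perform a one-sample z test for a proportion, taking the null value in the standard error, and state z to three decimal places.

z = -3.173

p̂ = 109/1799 ≈ 0.060589.
Under H₀, SE = √(0.081·0.919/1799) = √(4.1378e-05) = 0.006433.
z = (0.060589 − 0.081)/0.006433 = -0.020411/0.006433 = -3.173.
p-value = 2·P(Z > 3.173) ≈ 0.0015. With α = 0.02, reject H₀.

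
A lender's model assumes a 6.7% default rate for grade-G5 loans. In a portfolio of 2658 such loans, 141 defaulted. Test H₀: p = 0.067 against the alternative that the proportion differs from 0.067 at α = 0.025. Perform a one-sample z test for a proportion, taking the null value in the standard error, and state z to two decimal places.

z = -2.88

p̂ = 141/2658 ≈ 0.05305.
Standard error under H₀: √(0.067×0.933/2658) = 0.00485.
z = (0.05305 − 0.067)/0.00485 = -0.01395/0.00485 = -2.88.
p-value = 2·P(Z > 2.877) ≈ 0.0040; since p < α = 0.025, reject H₀.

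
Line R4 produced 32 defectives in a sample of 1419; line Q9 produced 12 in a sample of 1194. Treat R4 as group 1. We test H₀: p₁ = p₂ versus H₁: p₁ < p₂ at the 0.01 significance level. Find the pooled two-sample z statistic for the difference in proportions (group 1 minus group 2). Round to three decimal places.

z = 2.474

p̂₁ = 32/1419 = 0.022551, p̂₂ = 12/1194 = 0.010050.
Pooled p̂ = (32+12)/(1419+1194) = 44/2613 = 0.016839.
SE = √(0.0165553 × 0.00154224) = 0.005053.
z = (0.022551 − 0.010050)/0.005053 = 0.012501/0.005053 = 2.474.
p-value = P(Z < 2.474) ≈ 0.9933. With α = 0.01, fail to reject H₀.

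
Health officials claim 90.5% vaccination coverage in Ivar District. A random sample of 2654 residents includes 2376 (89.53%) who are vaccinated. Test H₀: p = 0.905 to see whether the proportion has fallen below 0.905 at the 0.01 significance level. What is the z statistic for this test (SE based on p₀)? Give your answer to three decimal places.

p̂ = 2376/2654 ≈ 0.895252.
SE = √(p₀(1−p₀)/n) = √(0.085975/2654) = 0.005692.
z = (0.895252 − 0.905)/0.005692 = -0.009748/0.005692 = -1.713.
p-value = P(Z < -1.713) ≈ 0.0434, so at α = 0.01 we fail to reject H₀.

z = -1.713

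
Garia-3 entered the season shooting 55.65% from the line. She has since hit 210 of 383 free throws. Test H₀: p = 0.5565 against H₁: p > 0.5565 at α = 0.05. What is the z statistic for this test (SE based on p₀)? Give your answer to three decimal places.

p̂ = 210/383 ≈ 0.54830.
Under H₀, SE = √(0.5565·0.4435/383) = √(0.000644407) = 0.02539.
z = (0.54830 − 0.5565)/0.02539 = -0.00820/0.02539 = -0.323.
p-value = P(Z > -0.323) ≈ 0.6266; since p > α = 0.05, fail to reject H₀.

z = -0.323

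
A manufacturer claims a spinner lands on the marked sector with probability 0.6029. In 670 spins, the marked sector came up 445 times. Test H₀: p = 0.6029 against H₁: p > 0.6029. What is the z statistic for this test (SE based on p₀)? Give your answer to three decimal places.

p̂ = 445/670 ≈ 0.66418.
Under H₀, SE = √(0.6029·0.3971/670) = √(0.000357331) = 0.01890.
z = (0.66418 − 0.6029)/0.01890 = 0.06128/0.01890 = 3.242.

z = 3.242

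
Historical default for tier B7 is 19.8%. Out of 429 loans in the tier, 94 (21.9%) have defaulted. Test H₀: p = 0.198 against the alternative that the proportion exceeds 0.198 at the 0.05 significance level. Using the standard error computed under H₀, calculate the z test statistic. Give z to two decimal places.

p̂ = 94/429 = 0.2191.
Standard error under H₀: √(0.198×0.802/429) = 0.0192.
z = (0.2191 − 0.198)/0.0192 = 0.0211/0.0192 = 1.10.
p-value = P(Z > 1.097) ≈ 0.1362. With α = 0.05, fail to reject H₀.

z = 1.10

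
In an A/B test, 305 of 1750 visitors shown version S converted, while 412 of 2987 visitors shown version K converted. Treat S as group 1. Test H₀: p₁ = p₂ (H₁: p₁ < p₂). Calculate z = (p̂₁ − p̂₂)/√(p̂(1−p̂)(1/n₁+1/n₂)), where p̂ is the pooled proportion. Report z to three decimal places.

z = 3.370

p̂₁ = 305/1750 ≈ 0.17429, p̂₂ = 412/2987 ≈ 0.13793.
Pooled p̂ = (305+412)/(1750+2987) = 717/4737 = 0.15136.
SE = √(0.128451 × 0.000906213) = 0.01079.
z = (0.17429 − 0.13793)/0.01079 = 0.03636/0.01079 = 3.370.
p-value = P(Z < 3.370) ≈ 0.9996.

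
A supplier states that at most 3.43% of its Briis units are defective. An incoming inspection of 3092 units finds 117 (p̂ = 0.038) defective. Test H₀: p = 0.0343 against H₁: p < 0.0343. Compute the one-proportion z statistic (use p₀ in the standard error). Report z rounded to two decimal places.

z = 1.08

p̂ = 117/3092 = 0.03784.
Under H₀, SE = √(0.0343·0.9657/3092) = √(1.07126e-05) = 0.00327.
z = (0.03784 − 0.0343)/0.00327 = 0.00354/0.00327 = 1.08.
p-value = P(Z < 1.081) ≈ 0.8603.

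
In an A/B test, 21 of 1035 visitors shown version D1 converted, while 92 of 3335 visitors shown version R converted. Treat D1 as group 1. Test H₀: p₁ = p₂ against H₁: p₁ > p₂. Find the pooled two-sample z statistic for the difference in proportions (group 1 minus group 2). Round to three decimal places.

z = -1.292

p̂₁ = 21/1035 ≈ 0.02029, p̂₂ = 92/3335 ≈ 0.02759.
Pooled p̂ = (21+92)/(1035+3335) = 113/4370 = 0.02586.
SE = √(p̂(1−p̂)(1/n₁+1/n₂)) = √(0.02586·0.97414·0.00126603) = √(3.18907e-05) = 0.00565.
z = (0.02029 − 0.02759)/0.00565 = -0.00730/0.00565 = -1.292.
p-value = P(Z > -1.292) ≈ 0.9018.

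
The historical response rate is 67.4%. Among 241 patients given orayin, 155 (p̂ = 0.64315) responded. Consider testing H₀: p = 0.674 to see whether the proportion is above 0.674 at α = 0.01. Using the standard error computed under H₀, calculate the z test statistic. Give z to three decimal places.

z = -1.022

p̂ = 155/241 ≈ 0.64315.
Under H₀, SE = √(0.674·0.326/241) = √(0.000911718) = 0.03019.
z = (0.64315 − 0.674)/0.03019 = -0.03085/0.03019 = -1.022.
p-value = P(Z > -1.022) ≈ 0.8465, so at α = 0.01 we fail to reject H₀.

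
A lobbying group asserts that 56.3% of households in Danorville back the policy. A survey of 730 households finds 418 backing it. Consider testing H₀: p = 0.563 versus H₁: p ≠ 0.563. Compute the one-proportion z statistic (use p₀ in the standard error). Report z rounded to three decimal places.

z = 0.523

p̂ = 418/730 ≈ 0.57260.
Standard error under H₀: √(0.563×0.437/730) = 0.01836.
z = (0.57260 − 0.563)/0.01836 = 0.00960/0.01836 = 0.523.
p-value = 2·P(Z > 0.523) ≈ 0.6009.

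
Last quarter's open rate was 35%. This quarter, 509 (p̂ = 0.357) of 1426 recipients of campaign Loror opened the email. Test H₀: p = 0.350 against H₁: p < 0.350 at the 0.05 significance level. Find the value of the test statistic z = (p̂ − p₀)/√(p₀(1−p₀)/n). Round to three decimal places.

z = 0.550

p̂ = 509/1426 ≈ 0.356942.
Standard error under H₀: √(0.35×0.65/1426) = 0.012631.
z = (0.356942 − 0.35)/0.012631 = 0.006942/0.012631 = 0.550.
p-value = P(Z < 0.550) ≈ 0.7087; since p > α = 0.05, fail to reject H₀.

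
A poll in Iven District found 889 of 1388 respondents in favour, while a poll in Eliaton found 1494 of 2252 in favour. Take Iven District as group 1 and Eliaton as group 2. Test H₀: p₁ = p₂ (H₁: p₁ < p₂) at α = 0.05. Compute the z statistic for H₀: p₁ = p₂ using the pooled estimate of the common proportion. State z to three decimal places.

p̂₁ = 889/1388 = 0.640490, p̂₂ = 1494/2252 = 0.663410.
Pooled p̂ = (889+1494)/(1388+2252) = 2383/3640 = 0.654670.
SE = √(0.226077 × 0.00116451) = 0.016226.
z = (0.640490 − 0.663410)/0.016226 = -0.022920/0.016226 = -1.413.
p-value = P(Z < -1.413) ≈ 0.0789. With α = 0.05, fail to reject H₀.

z = -1.413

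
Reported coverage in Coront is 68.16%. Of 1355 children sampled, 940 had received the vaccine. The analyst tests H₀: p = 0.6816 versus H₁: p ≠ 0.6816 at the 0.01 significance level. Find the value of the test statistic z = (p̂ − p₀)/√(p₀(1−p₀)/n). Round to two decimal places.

p̂ = 940/1355 = 0.69373.
Under H₀, SE = √(0.6816·0.3184/1355) = √(0.000160163) = 0.01266.
z = (0.69373 − 0.6816)/0.01266 = 0.01213/0.01266 = 0.96.
p-value = 2·P(Z > 0.958) ≈ 0.3379. With α = 0.01, fail to reject H₀.

z = 0.96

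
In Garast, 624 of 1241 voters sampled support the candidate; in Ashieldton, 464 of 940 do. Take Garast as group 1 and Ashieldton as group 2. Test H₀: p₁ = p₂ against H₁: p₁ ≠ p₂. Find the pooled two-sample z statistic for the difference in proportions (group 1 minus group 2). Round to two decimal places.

z = 0.43

p̂₁ = 624/1241 ≈ 0.5028, p̂₂ = 464/940 ≈ 0.4936.
Pooled p̂ = (624+464)/(1241+940) = 1088/2181 = 0.4989.
SE = √(p̂(1−p̂)(1/n₁+1/n₂)) = √(0.4989·0.5011·0.00186963) = √(0.000467405) = 0.0216.
z = (0.5028 − 0.4936)/0.0216 = 0.0092/0.0216 = 0.43.
Two-sided p-value ≈ 2·Φ(−0.426) = 0.6703.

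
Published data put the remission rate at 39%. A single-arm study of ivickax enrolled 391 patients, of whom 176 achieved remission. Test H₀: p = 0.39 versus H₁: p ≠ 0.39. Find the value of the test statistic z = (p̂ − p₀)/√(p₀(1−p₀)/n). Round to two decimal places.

p̂ = 176/391 = 0.45013.
Standard error under H₀: √(0.39×0.61/391) = 0.02467.
z = (0.45013 − 0.39)/0.02467 = 0.06013/0.02467 = 2.44.

z = 2.44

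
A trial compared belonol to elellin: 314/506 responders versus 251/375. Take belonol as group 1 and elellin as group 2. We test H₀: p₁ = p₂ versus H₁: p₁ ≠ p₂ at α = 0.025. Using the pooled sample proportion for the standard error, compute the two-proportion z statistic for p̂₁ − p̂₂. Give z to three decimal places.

z = -1.493

p̂₁ = 314/506 = 0.62055, p̂₂ = 251/375 = 0.66933.
Pooled p̂ = (314+251)/(506+375) = 565/881 = 0.64132.
SE = √(p̂(1−p̂)(1/n₁+1/n₂)) = √(0.64132·0.35868·0.00464295) = √(0.00106802) = 0.03268.
z = (0.62055 − 0.66933)/0.03268 = -0.04878/0.03268 = -1.493.
Two-sided p-value ≈ 2·Φ(−1.493) = 0.1355; since p > α = 0.025, fail to reject H₀.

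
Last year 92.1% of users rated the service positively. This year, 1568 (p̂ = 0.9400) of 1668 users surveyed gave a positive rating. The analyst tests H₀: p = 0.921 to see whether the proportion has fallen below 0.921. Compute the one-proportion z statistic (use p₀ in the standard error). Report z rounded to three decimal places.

p̂ = 1568/1668 ≈ 0.940048.
SE = √(p₀(1−p₀)/n) = √(0.072759/1668) = 0.006605.
z = (0.940048 − 0.921)/0.006605 = 0.019048/0.006605 = 2.884.
p-value = P(Z < 2.884) ≈ 0.9980.

z = 2.884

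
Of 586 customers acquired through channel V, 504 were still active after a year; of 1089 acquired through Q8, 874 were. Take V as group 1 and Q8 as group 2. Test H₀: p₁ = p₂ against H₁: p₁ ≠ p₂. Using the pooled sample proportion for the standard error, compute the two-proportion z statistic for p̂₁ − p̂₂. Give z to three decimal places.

z = 2.938

p̂₁ = 504/586 ≈ 0.86007, p̂₂ = 874/1089 ≈ 0.80257.
Pooled p̂ = (504+874)/(586+1089) = 1378/1675 = 0.82269.
SE = √(0.145873 × 0.00262476) = 0.01957.
z = (0.86007 − 0.80257)/0.01957 = 0.05750/0.01957 = 2.938.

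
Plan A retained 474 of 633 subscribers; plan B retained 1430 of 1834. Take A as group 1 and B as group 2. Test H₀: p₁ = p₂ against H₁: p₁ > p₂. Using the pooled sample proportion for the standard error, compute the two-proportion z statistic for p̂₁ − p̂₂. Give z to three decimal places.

p̂₁ = 474/633 = 0.74882, p̂₂ = 1430/1834 = 0.77972.
Pooled p̂ = (474+1430)/(633+1834) = 1904/2467 = 0.77179.
SE = √(p̂(1−p̂)(1/n₁+1/n₂)) = √(0.77179·0.22821·0.00212504) = √(0.000374286) = 0.01935.
z = (0.74882 − 0.77972)/0.01935 = -0.03090/0.01935 = -1.597.

z = -1.597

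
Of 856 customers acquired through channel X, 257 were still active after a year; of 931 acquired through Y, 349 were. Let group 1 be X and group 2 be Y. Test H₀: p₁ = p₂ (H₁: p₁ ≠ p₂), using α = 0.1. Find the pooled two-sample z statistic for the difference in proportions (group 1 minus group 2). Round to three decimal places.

z = -3.329

p̂₁ = 257/856 = 0.30023, p̂₂ = 349/931 = 0.37487.
Pooled p̂ = (257+349)/(856+931) = 606/1787 = 0.33912.
SE = √(0.224116 × 0.00224234) = 0.02242.
z = (0.30023 − 0.37487)/0.02242 = -0.07464/0.02242 = -3.329.
Two-sided p-value ≈ 2·Φ(−3.329) = 0.0009; since p < α = 0.1, reject H₀.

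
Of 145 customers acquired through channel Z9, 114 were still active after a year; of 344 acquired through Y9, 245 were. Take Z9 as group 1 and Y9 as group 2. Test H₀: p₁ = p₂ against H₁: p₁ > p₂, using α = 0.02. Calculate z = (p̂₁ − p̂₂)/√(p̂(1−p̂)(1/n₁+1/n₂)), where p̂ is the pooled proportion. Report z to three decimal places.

p̂₁ = 114/145 ≈ 0.78621, p̂₂ = 245/344 ≈ 0.71221.
Pooled p̂ = (114+245)/(145+344) = 359/489 = 0.73415.
SE = √(p̂(1−p̂)(1/n₁+1/n₂)) = √(0.73415·0.26585·0.00980353) = √(0.00191339) = 0.04374.
z = (0.78621 − 0.71221)/0.04374 = 0.07400/0.04374 = 1.692.
p-value = P(Z > 1.692) ≈ 0.0454; since p > α = 0.02, fail to reject H₀.

z = 1.692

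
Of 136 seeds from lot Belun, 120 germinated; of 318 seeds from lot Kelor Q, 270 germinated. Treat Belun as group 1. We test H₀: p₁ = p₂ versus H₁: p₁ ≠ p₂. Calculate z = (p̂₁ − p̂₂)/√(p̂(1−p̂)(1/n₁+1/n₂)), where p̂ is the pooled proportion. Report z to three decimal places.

p̂₁ = 120/136 ≈ 0.88235, p̂₂ = 270/318 ≈ 0.84906.
Pooled p̂ = (120+270)/(136+318) = 390/454 = 0.85903.
SE = √(p̂(1−p̂)(1/n₁+1/n₂)) = √(0.85903·0.14097·0.0104976) = √(0.00127123) = 0.03565.
z = (0.88235 − 0.84906)/0.03565 = 0.03329/0.03565 = 0.934.

z = 0.934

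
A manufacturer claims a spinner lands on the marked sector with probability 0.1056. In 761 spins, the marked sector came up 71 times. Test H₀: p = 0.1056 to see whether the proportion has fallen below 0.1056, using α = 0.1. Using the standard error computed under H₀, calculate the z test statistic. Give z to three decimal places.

z = -1.104

p̂ = 71/761 = 0.09330.
Under H₀, SE = √(0.1056·0.8944/761) = √(0.000124111) = 0.01114.
z = (0.09330 − 0.1056)/0.01114 = -0.01230/0.01114 = -1.104.
p-value = P(Z < -1.104) ≈ 0.1347, so at α = 0.1 we fail to reject H₀.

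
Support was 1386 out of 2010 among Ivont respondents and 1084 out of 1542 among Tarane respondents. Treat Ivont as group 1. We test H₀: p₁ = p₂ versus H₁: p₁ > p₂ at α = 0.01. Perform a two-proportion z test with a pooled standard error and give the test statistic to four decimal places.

p̂₁ = 1386/2010 ≈ 0.689552, p̂₂ = 1084/1542 ≈ 0.702983.
Pooled p̂ = (1386+1084)/(2010+1542) = 2470/3552 = 0.695383.
SE = √(p̂(1−p̂)(1/n₁+1/n₂)) = √(0.695383·0.304617·0.00114602) = √(0.000242756) = 0.015581.
z = (0.689552 − 0.702983)/0.015581 = -0.013431/0.015581 = -0.8620.
p-value = P(Z > -0.862) ≈ 0.8057, so at α = 0.01 we fail to reject H₀.

z = -0.8620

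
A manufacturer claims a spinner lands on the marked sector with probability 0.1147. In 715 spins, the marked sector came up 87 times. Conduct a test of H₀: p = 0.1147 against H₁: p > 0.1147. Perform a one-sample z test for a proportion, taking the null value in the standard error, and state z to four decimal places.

p̂ = 87/715 ≈ 0.121678.
Standard error under H₀: √(0.1147×0.8853/715) = 0.011917.
z = (0.121678 − 0.1147)/0.011917 = 0.006978/0.011917 = 0.5856.

z = 0.5856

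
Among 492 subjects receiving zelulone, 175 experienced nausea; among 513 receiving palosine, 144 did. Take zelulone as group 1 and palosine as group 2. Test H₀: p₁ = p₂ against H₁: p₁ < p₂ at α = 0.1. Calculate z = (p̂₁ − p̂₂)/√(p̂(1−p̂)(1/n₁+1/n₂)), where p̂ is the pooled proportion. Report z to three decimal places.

z = 2.553

p̂₁ = 175/492 = 0.35569, p̂₂ = 144/513 = 0.28070.
Pooled p̂ = (175+144)/(492+513) = 319/1005 = 0.31741.
SE = √(0.216662 × 0.00398184) = 0.02937.
z = (0.35569 − 0.28070)/0.02937 = 0.07499/0.02937 = 2.553.
p-value = P(Z < 2.553) ≈ 0.9947; since p > α = 0.1, fail to reject H₀.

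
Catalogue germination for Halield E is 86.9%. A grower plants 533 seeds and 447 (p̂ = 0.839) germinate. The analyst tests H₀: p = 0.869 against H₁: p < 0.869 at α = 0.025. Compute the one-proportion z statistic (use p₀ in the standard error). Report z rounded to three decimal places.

p̂ = 447/533 = 0.83865.
Under H₀, SE = √(0.869·0.131/533) = √(0.000213582) = 0.01461.
z = (0.83865 − 0.869)/0.01461 = -0.03035/0.01461 = -2.077.
p-value = P(Z < -2.077) ≈ 0.0189. With α = 0.025, reject H₀.

z = -2.077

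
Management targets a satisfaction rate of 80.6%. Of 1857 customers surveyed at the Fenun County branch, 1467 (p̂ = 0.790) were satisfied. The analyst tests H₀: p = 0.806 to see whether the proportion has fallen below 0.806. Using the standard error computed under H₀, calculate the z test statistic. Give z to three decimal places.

z = -1.745

p̂ = 1467/1857 = 0.78998.
SE = √(p₀(1−p₀)/n) = √(0.15636/1857) = 0.00918.
z = (0.78998 − 0.806)/0.00918 = -0.01602/0.00918 = -1.745.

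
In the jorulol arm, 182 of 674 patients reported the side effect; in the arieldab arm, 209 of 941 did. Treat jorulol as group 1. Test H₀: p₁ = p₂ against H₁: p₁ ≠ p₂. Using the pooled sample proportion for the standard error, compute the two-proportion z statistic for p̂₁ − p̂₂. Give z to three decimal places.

z = 2.217

p̂₁ = 182/674 = 0.27003, p̂₂ = 209/941 = 0.22210.
Pooled p̂ = (182+209)/(674+941) = 391/1615 = 0.24211.
SE = √(0.18349 × 0.00254638) = 0.02162.
z = (0.27003 − 0.22210)/0.02162 = 0.04793/0.02162 = 2.217.
Two-sided p-value ≈ 2·Φ(−2.217) = 0.0266.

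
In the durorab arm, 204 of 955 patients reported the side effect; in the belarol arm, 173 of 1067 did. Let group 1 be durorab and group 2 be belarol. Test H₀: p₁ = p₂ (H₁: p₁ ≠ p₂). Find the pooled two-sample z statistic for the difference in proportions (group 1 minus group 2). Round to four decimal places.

z = 2.9670

p̂₁ = 204/955 = 0.2136126, p̂₂ = 173/1067 = 0.1621368.
Pooled p̂ = (204+173)/(955+1067) = 377/2022 = 0.1864491.
SE = √(p̂(1−p̂)(1/n₁+1/n₂)) = √(0.1864491·0.8135509·0.00198433) = √(0.000300994) = 0.0173492.
z = (0.2136126 − 0.1621368)/0.0173492 = 0.0514758/0.0173492 = 2.9670.
p-value = 2·P(Z > 2.967) ≈ 0.0030.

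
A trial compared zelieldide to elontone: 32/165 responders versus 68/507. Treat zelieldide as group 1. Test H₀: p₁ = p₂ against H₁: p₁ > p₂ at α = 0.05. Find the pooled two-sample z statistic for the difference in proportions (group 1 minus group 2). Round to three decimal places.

z = 1.875

p̂₁ = 32/165 = 0.19394, p̂₂ = 68/507 = 0.13412.
Pooled p̂ = (32+68)/(165+507) = 100/672 = 0.14881.
SE = √(0.126665 × 0.00803299) = 0.03190.
z = (0.19394 − 0.13412)/0.03190 = 0.05982/0.03190 = 1.875.
p-value = P(Z > 1.875) ≈ 0.0304. With α = 0.05, reject H₀.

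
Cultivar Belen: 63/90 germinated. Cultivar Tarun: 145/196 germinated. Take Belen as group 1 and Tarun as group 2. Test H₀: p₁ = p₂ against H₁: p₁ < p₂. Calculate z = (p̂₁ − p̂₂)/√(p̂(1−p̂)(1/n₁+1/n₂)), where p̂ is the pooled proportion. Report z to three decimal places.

z = -0.702

p̂₁ = 63/90 ≈ 0.70000, p̂₂ = 145/196 ≈ 0.73980.
Pooled p̂ = (63+145)/(90+196) = 208/286 = 0.72727.
SE = √(0.198347 × 0.0162132) = 0.05671.
z = (0.70000 − 0.73980)/0.05671 = -0.03980/0.05671 = -0.702.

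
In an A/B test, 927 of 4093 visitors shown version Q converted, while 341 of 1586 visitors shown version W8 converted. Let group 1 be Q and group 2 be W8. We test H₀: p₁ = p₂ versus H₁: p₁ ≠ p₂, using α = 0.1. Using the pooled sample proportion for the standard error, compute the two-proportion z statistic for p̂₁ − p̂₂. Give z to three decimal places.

p̂₁ = 927/4093 ≈ 0.226484, p̂₂ = 341/1586 ≈ 0.215006.
Pooled p̂ = (927+341)/(4093+1586) = 1268/5679 = 0.223279.
SE = √(p̂(1−p̂)(1/n₁+1/n₂)) = √(0.223279·0.776721·0.000874837) = √(0.000151719) = 0.012317.
z = (0.226484 − 0.215006)/0.012317 = 0.011478/0.012317 = 0.932.
Two-sided p-value ≈ 2·Φ(−0.932) = 0.3514. With α = 0.1, fail to reject H₀.

z = 0.932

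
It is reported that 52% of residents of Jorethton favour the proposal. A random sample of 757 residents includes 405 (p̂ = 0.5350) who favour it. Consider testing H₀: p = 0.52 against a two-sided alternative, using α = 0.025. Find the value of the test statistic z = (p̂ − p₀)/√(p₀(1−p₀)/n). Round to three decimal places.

z = 0.826

p̂ = 405/757 = 0.535007.
Standard error under H₀: √(0.52×0.48/757) = 0.018158.
z = (0.535007 − 0.52)/0.018158 = 0.015007/0.018158 = 0.826.
p-value = 2·P(Z > 0.826) ≈ 0.4086; since p > α = 0.025, fail to reject H₀.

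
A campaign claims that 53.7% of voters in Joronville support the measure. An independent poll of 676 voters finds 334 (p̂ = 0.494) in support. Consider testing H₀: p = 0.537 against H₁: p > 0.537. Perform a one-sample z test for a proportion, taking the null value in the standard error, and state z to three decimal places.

p̂ = 334/676 = 0.49408.
Under H₀, SE = √(0.537·0.463/676) = √(0.000367797) = 0.01918.
z = (0.49408 − 0.537)/0.01918 = -0.04292/0.01918 = -2.238.

z = -2.238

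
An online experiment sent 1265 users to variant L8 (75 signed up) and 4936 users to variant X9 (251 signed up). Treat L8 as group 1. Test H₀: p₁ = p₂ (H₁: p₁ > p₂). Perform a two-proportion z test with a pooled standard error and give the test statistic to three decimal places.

p̂₁ = 75/1265 ≈ 0.059289, p̂₂ = 251/4936 ≈ 0.050851.
Pooled p̂ = (75+251)/(1265+4936) = 326/6201 = 0.052572.
SE = √(0.0498083 × 0.000993107) = 0.007033.
z = (0.059289 − 0.050851)/0.007033 = 0.008438/0.007033 = 1.200.
p-value = P(Z > 1.200) ≈ 0.1151.

z = 1.200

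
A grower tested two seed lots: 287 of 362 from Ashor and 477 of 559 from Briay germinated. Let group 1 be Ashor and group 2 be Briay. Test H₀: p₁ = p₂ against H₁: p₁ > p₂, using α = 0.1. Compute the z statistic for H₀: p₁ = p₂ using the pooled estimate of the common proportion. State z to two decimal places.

p̂₁ = 287/362 ≈ 0.7928, p̂₂ = 477/559 ≈ 0.8533.
Pooled p̂ = (287+477)/(362+559) = 764/921 = 0.8295.
SE = √(p̂(1−p̂)(1/n₁+1/n₂)) = √(0.8295·0.1705·0.00455134) = √(0.000643596) = 0.0254.
z = (0.7928 − 0.8533)/0.0254 = -0.0605/0.0254 = -2.38.
p-value = P(Z > -2.384) ≈ 0.9914; since p > α = 0.1, fail to reject H₀.

z = -2.38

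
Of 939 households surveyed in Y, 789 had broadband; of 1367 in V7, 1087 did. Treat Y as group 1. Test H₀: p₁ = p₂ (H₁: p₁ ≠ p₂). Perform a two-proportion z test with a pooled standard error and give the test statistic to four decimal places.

p̂₁ = 789/939 = 0.840256, p̂₂ = 1087/1367 = 0.795172.
Pooled p̂ = (789+1087)/(939+1367) = 1876/2306 = 0.813530.
SE = √(p̂(1−p̂)(1/n₁+1/n₂)) = √(0.813530·0.186470·0.00179649) = √(0.000272526) = 0.016508.
z = (0.840256 − 0.795172)/0.016508 = 0.045084/0.016508 = 2.7310.
Two-sided p-value ≈ 2·Φ(−2.731) = 0.0063.

z = 2.7310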